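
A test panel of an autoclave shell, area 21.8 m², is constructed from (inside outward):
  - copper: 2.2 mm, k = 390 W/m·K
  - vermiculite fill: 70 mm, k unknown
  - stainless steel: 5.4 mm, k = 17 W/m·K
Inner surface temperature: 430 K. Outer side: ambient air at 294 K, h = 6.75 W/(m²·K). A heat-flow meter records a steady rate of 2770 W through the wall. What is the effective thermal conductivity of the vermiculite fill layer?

Treating each layer as a thermal resistance in series:
R_copper = L/(kA) = 0.0022/(390×21.8) = 2.588×10^-7 K/W
R_stainless steel = L/(kA) = 0.0054/(17×21.8) = 1.457×10^-5 K/W
R_outer film = 1/(h_o·A) = 1/(6.75×21.8) = 0.006796 K/W
Sum of known resistances R_other = 0.006811 K/W
Total R = ΔT/Q = 136/2770 = 0.0491 K/W
R_vermiculite fill = R_total − R_other = 0.04229 K/W
k = L/(R·A) = 0.07/(0.04229×21.8)

k ≈ 0.0759 W/(m·K)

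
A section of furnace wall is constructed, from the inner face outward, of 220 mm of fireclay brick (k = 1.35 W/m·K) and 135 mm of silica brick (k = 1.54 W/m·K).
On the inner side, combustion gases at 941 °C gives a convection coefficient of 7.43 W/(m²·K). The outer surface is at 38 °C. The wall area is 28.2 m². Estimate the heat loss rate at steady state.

Q ≈ 66100 W

Model the wall as resistances in series:
R_inner film = 1/(h_i·A) = 1/(7.43×28.2) = 0.004773 K/W
R_fireclay brick = L/(kA) = 0.22/(1.35×28.2) = 0.005779 K/W
R_silica brick = L/(kA) = 0.135/(1.54×28.2) = 0.003109 K/W
R_total = 0.01366 K/W
Q = ΔT / R_total = 903 / 0.01366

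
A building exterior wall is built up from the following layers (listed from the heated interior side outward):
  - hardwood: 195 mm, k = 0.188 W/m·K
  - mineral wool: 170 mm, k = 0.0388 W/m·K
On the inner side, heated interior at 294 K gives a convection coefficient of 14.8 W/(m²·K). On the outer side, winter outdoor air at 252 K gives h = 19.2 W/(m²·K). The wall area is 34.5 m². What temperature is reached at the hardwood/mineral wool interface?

Thermal resistances in series:
R_inner film = 1/(h_i·A) = 1/(14.8×34.5) = 0.001958 K/W
R_hardwood = L/(kA) = 0.195/(0.188×34.5) = 0.03006 K/W
R_mineral wool = L/(kA) = 0.17/(0.0388×34.5) = 0.127 K/W
R_outer film = 1/(h_o·A) = 1/(19.2×34.5) = 0.00151 K/W
R_total = 0.1605 K/W;  Q = ΔT/R_total = 42/0.1605 = 261.6 W
T_interface = T_inner − Q·ΣR(inner→interface) = 294 − 262×0.03202

T ≈ 286 K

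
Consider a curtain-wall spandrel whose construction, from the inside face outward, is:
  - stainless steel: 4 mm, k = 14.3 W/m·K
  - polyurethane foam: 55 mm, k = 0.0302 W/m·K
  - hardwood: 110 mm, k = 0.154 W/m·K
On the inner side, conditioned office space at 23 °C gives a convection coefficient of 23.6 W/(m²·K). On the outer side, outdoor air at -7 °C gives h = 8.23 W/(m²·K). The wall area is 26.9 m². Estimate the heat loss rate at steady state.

Thermal resistances in series:
R_inner film = 1/(h_i·A) = 1/(23.6×26.9) = 0.001575 K/W
R_stainless steel = L/(kA) = 0.004/(14.3×26.9) = 1.04×10^-5 K/W
R_polyurethane foam = L/(kA) = 0.055/(0.0302×26.9) = 0.0677 K/W
R_hardwood = L/(kA) = 0.11/(0.154×26.9) = 0.02655 K/W
R_outer film = 1/(h_o·A) = 1/(8.23×26.9) = 0.004517 K/W
R_total = 0.1004 K/W
Q = ΔT / R_total = 30 / 0.1004

Q ≈ 299 W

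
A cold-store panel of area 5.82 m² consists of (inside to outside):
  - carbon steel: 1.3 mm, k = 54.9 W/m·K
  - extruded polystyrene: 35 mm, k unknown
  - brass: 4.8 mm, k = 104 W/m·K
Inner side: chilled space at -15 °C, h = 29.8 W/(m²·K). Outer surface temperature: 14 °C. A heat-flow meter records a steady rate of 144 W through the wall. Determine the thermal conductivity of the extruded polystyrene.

k ≈ 0.0307 W/(m·K)

Thermal resistances in series:
R_inner film = 1/(h_i·A) = 1/(29.8×5.82) = 0.005766 K/W
R_carbon steel = L/(kA) = 0.0013/(54.9×5.82) = 4.069×10^-6 K/W
R_brass = L/(kA) = 0.0048/(104×5.82) = 7.93×10^-6 K/W
Sum of known resistances R_other = 0.005778 K/W
Total R = ΔT/Q = 29/144 = 0.2014 K/W
R_extruded polystyrene = R_total − R_other = 0.1956 K/W
k = L/(R·A) = 0.035/(0.1956×5.82)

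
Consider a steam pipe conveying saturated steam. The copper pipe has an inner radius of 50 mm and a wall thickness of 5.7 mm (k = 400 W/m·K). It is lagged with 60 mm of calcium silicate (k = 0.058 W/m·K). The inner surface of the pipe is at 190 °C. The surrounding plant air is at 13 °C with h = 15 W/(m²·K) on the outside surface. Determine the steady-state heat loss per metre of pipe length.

For a radial system each layer contributes R = ln(r_out/r_in)/(2πkL); films add R = 1/(hA).
R_copper pipe wall = ln(55.7/50)/(2π×400×1) = 4.295×10^-5 K/W
R_calcium silicate = ln(115.7/55.7)/(2π×0.058×1) = 2.006 K/W
R_outer film = 1/(h_o·2πr_oL) = 1/(15×2π×0.1157×1) = 0.09171 K/W
R_total = 2.098 K/W
Q = ΔT/R_total = 177/2.098

q′ ≈ 84.4 W/m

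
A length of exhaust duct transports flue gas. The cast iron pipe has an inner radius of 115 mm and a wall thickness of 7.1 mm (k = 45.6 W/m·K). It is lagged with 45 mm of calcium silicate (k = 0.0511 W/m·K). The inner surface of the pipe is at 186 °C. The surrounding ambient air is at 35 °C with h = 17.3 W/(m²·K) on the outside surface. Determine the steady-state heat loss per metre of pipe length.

q′ ≈ 146 W/m

Per-layer cylindrical resistances, series-summed:
R_cast iron pipe wall = ln(122.1/115)/(2π×45.6×1) = 2.091×10^-4 K/W
R_calcium silicate = ln(167.1/122.1)/(2π×0.0511×1) = 0.9772 K/W
R_outer film = 1/(h_o·2πr_oL) = 1/(17.3×2π×0.1671×1) = 0.05506 K/W
R_total = 1.032 K/W
Q = ΔT/R_total = 151/1.032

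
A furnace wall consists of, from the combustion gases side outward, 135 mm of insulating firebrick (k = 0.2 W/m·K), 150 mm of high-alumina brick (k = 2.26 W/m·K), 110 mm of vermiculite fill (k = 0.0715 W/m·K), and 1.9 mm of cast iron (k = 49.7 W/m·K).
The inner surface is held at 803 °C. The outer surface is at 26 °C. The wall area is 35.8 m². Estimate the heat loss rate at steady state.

Model the wall as resistances in series:
R_insulating firebrick = L/(kA) = 0.135/(0.2×35.8) = 0.01885 K/W
R_high-alumina brick = L/(kA) = 0.15/(2.26×35.8) = 0.001854 K/W
R_vermiculite fill = L/(kA) = 0.11/(0.0715×35.8) = 0.04297 K/W
R_cast iron = L/(kA) = 0.0019/(49.7×35.8) = 1.068×10^-6 K/W
R_total = 0.06368 K/W
Q = ΔT / R_total = 777 / 0.06368

Q ≈ 12200 W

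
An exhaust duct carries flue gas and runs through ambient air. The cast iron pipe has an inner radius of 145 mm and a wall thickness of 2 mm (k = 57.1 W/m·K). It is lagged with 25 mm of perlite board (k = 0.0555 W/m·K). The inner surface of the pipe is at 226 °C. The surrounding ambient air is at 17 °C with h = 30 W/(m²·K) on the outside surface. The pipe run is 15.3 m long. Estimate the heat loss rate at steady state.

Q ≈ 6640 W

Cylindrical conduction, so R = ln(r₂/r₁)/(2πkL) per layer, in series:
R_cast iron pipe wall = ln(147/145)/(2π×57.1×15.3) = 2.496×10^-6 K/W
R_perlite board = ln(172/147)/(2π×0.0555×15.3) = 0.02944 K/W
R_outer film = 1/(h_o·2πr_oL) = 1/(30×2π×0.172×15.3) = 0.002016 K/W
R_total = 0.03146 K/W
Q = ΔT/R_total = 209/0.03146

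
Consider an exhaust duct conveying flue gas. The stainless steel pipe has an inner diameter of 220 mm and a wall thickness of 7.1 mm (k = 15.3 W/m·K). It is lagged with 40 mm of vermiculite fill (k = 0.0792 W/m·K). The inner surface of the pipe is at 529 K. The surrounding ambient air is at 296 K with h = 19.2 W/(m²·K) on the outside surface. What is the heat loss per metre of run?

Treating each annulus and film as a series resistance:
R_stainless steel pipe wall = ln(117.1/110)/(2π×15.3×1) = 6.506×10^-4 K/W
R_vermiculite fill = ln(157.1/117.1)/(2π×0.0792×1) = 0.5905 K/W
R_outer film = 1/(h_o·2πr_oL) = 1/(19.2×2π×0.1571×1) = 0.05276 K/W
R_total = 0.6439 K/W
Q = ΔT/R_total = 233/0.6439

q′ ≈ 362 W/m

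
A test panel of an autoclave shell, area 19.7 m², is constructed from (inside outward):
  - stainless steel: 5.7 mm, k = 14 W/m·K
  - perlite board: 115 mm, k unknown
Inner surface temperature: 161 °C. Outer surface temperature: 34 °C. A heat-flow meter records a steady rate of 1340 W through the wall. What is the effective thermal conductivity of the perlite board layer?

Thermal resistances in series:
R_stainless steel = L/(kA) = 0.0057/(14×19.7) = 2.067×10^-5 K/W
Sum of known resistances R_other = 2.067×10^-5 K/W
Total R = ΔT/Q = 127/1340 = 0.09478 K/W
R_perlite board = R_total − R_other = 0.09476 K/W
k = L/(R·A) = 0.115/(0.09476×19.7)

k ≈ 0.0616 W/(m·K)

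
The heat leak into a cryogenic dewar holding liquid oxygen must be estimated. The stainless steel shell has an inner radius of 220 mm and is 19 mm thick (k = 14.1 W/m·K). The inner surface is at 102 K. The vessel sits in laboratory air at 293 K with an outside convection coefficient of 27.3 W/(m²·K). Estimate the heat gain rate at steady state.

Each spherical layer contributes R = (1/r_i − 1/r_o)/(4πk):
R_stainless steel shell = (1/0.22 − 1/0.239)/(4π×14.1) = 0.002039 K/W
R_outer film = 1/(h·4πr_o²) = 1/(27.3×4π×0.239²) = 0.05103 K/W
R_total = 0.05307 K/W
Q = ΔT/R_total = 191/0.05307

Q ≈ 3600 W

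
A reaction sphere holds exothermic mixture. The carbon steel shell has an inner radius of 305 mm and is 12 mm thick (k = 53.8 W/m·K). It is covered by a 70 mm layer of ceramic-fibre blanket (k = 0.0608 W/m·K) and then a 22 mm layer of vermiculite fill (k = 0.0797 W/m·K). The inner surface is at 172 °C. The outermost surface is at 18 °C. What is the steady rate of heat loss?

Radial (spherical) resistances in series:
R_carbon steel shell = (1/0.305 − 1/0.317)/(4π×53.8) = 1.836×10^-4 K/W
R_ceramic-fibre blanket = (1/0.317 − 1/0.387)/(4π×0.0608) = 0.7468 K/W
R_vermiculite fill = (1/0.387 − 1/0.409)/(4π×0.0797) = 0.1388 K/W
R_total = 0.8858 K/W
Q = ΔT/R_total = 154/0.8858

Q ≈ 174 W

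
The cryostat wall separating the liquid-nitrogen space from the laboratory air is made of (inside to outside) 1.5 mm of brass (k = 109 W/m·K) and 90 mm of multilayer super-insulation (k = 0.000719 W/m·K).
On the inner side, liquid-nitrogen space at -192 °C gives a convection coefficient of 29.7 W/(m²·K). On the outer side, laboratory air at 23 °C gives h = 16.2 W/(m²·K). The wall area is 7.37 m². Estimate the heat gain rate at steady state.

Q ≈ 12.6 W

Series thermal resistances:
R_inner film = 1/(h_i·A) = 1/(29.7×7.37) = 0.004569 K/W
R_brass = L/(kA) = 0.0015/(109×7.37) = 1.867×10^-6 K/W
R_multilayer super-insulation = L/(kA) = 0.09/(0.000719×7.37) = 16.98 K/W
R_outer film = 1/(h_o·A) = 1/(16.2×7.37) = 0.008376 K/W
R_total = 17 K/W
Q = ΔT / R_total = 215 / 17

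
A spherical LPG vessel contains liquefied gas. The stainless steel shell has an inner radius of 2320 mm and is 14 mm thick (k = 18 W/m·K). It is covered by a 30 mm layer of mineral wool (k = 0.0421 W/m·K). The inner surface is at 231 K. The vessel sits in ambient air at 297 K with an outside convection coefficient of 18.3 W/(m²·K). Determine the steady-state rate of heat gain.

Spherical conduction: R = (1/r_in − 1/r_out)/(4πk) per layer; series-sum.
R_stainless steel shell = (1/2.32 − 1/2.334)/(4π×18) = 1.143×10^-5 K/W
R_mineral wool = (1/2.334 − 1/2.364)/(4π×0.0421) = 0.01028 K/W
R_outer film = 1/(h·4πr_o²) = 1/(18.3×4π×2.364²) = 7.781×10^-4 K/W
R_total = 0.01107 K/W
Q = ΔT/R_total = 66/0.01107

Q ≈ 5960 W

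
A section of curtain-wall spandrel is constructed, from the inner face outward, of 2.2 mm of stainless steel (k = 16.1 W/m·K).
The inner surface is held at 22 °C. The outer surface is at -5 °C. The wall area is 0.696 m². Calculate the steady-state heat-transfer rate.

Q ≈ 138000 W

Treating each layer as a thermal resistance in series:
R_stainless steel = L/(kA) = 0.0022/(16.1×0.696) = 1.963×10^-4 K/W
R_total = 1.963×10^-4 K/W
Q = ΔT / R_total = 27 / 1.963×10^-4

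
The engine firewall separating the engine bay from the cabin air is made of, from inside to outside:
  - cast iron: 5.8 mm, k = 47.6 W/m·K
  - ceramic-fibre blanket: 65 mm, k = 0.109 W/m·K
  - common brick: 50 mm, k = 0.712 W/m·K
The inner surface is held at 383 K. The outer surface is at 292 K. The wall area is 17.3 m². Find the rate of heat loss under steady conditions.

Q ≈ 2360 W

Thermal resistances in series:
R_cast iron = L/(kA) = 0.0058/(47.6×17.3) = 7.043×10^-6 K/W
R_ceramic-fibre blanket = L/(kA) = 0.065/(0.109×17.3) = 0.03447 K/W
R_common brick = L/(kA) = 0.05/(0.712×17.3) = 0.004059 K/W
R_total = 0.03854 K/W
Q = ΔT / R_total = 91 / 0.03854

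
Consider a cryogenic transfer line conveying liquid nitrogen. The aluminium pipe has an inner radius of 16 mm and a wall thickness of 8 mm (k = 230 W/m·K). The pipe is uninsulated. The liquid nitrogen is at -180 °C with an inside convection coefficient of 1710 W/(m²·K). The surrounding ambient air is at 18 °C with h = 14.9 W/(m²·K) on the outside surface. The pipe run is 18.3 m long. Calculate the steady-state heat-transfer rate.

Per-layer cylindrical resistances, series-summed:
R_inner film = 1/(h_i·2πr₁L) = 1/(1710×2π×0.016×18.3) = 3.179×10^-4 K/W
R_aluminium pipe wall = ln(24/16)/(2π×230×18.3) = 1.533×10^-5 K/W
R_outer film = 1/(h_o·2πr_oL) = 1/(14.9×2π×0.024×18.3) = 0.02432 K/W
R_total = 0.02465 K/W
Q = ΔT/R_total = 198/0.02465

Q ≈ 8030 W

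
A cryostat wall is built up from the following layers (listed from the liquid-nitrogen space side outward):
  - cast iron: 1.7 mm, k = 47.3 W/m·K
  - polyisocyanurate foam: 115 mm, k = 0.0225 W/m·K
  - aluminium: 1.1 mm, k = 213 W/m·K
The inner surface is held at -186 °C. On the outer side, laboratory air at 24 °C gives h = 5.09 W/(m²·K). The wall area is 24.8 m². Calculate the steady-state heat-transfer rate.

Q ≈ 981 W

Thermal resistances in series:
R_cast iron = L/(kA) = 0.0017/(47.3×24.8) = 1.449×10^-6 K/W
R_polyisocyanurate foam = L/(kA) = 0.115/(0.0225×24.8) = 0.2061 K/W
R_aluminium = L/(kA) = 0.0011/(213×24.8) = 2.082×10^-7 K/W
R_outer film = 1/(h_o·A) = 1/(5.09×24.8) = 0.007922 K/W
R_total = 0.214 K/W
Q = ΔT / R_total = 210 / 0.214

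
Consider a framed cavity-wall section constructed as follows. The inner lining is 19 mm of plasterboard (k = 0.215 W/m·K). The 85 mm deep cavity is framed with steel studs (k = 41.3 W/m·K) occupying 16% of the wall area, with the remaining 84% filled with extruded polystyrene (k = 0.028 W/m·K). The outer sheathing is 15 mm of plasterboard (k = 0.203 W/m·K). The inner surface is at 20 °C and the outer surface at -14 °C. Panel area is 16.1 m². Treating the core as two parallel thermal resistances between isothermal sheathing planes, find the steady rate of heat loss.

Sheathing layers in series; stud and cavity paths in parallel between them.
R_inner = 0.019/(0.215×16.1) = 0.005489 K/W
R_stud  = 0.085/(41.3×0.16×16.1) = 7.99×10^-4 K/W
R_cav   = 0.085/(0.028×0.84×16.1) = 0.2245 K/W
1/R_core = 1/R_stud + 1/R_cav → R_core = 7.961×10^-4 K/W
R_outer = 0.015/(0.203×16.1) = 0.00459 K/W
R_total = 0.01087 K/W
Q = ΔT/R_total = 34/0.01087

Q ≈ 3130 W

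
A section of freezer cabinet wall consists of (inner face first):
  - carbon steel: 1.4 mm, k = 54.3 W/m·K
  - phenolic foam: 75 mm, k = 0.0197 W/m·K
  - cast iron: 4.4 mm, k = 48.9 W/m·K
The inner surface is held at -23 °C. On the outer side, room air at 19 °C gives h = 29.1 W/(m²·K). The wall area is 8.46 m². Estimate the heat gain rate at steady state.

Q ≈ 92.5 W

Model the wall as resistances in series:
R_carbon steel = L/(kA) = 0.0014/(54.3×8.46) = 3.048×10^-6 K/W
R_phenolic foam = L/(kA) = 0.075/(0.0197×8.46) = 0.45 K/W
R_cast iron = L/(kA) = 0.0044/(48.9×8.46) = 1.064×10^-5 K/W
R_outer film = 1/(h_o·A) = 1/(29.1×8.46) = 0.004062 K/W
R_total = 0.4541 K/W
Q = ΔT / R_total = 42 / 0.4541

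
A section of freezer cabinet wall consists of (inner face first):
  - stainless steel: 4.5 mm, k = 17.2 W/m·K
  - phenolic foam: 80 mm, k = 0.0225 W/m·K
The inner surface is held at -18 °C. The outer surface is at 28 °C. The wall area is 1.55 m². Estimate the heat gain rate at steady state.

Thermal resistances in series:
R_stainless steel = L/(kA) = 0.0045/(17.2×1.55) = 1.688×10^-4 K/W
R_phenolic foam = L/(kA) = 0.08/(0.0225×1.55) = 2.294 K/W
R_total = 2.294 K/W
Q = ΔT / R_total = 46 / 2.294

Q ≈ 20.1 W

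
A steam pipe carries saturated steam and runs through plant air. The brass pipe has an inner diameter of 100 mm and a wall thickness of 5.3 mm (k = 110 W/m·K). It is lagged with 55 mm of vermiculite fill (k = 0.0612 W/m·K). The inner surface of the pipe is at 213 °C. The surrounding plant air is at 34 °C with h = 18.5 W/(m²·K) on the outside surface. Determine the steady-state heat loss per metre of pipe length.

Radial resistances (cylindrical: R_cond = ln(r_o/r_i)/(2πkL), R_conv = 1/(h·2πrL)):
R_brass pipe wall = ln(55.3/50)/(2π×110×1) = 1.458×10^-4 K/W
R_vermiculite fill = ln(110.3/55.3)/(2π×0.0612×1) = 1.796 K/W
R_outer film = 1/(h_o·2πr_oL) = 1/(18.5×2π×0.1103×1) = 0.078 K/W
R_total = 1.874 K/W
Q = ΔT/R_total = 179/1.874

q′ ≈ 95.5 W/m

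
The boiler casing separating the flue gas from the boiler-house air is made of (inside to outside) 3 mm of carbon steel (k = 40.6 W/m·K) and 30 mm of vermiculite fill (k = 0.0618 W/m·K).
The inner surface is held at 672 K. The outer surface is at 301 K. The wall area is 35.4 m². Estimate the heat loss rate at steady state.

Using the resistance-network approach (series):
R_carbon steel = L/(kA) = 0.003/(40.6×35.4) = 2.087×10^-6 K/W
R_vermiculite fill = L/(kA) = 0.03/(0.0618×35.4) = 0.01371 K/W
R_total = 0.01371 K/W
Q = ΔT / R_total = 371 / 0.01371

Q ≈ 27100 W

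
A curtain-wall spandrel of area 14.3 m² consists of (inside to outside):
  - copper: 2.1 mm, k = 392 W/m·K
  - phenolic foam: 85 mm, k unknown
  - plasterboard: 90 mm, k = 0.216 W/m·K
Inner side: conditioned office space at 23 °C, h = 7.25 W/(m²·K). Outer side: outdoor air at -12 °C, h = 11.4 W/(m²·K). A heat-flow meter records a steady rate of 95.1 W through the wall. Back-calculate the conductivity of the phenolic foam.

Using the resistance-network approach (series):
R_inner film = 1/(h_i·A) = 1/(7.25×14.3) = 0.009646 K/W
R_copper = L/(kA) = 0.0021/(392×14.3) = 3.746×10^-7 K/W
R_plasterboard = L/(kA) = 0.09/(0.216×14.3) = 0.02914 K/W
R_outer film = 1/(h_o·A) = 1/(11.4×14.3) = 0.006134 K/W
Sum of known resistances R_other = 0.04492 K/W
Total R = ΔT/Q = 35/95.1 = 0.368 K/W
R_phenolic foam = R_total − R_other = 0.3231 K/W
k = L/(R·A) = 0.085/(0.3231×14.3)

k ≈ 0.0184 W/(m·K)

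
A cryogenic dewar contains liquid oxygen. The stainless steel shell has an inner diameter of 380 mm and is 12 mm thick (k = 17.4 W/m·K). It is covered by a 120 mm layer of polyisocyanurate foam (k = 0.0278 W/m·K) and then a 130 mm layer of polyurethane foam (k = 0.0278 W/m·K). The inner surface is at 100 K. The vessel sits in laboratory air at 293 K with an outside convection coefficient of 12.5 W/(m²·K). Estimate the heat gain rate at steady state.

Radial (spherical) resistances in series:
R_stainless steel shell = (1/0.19 − 1/0.202)/(4π×17.4) = 0.00143 K/W
R_polyisocyanurate foam = (1/0.202 − 1/0.322)/(4π×0.0278) = 5.281 K/W
R_polyurethane foam = (1/0.322 − 1/0.452)/(4π×0.0278) = 2.557 K/W
R_outer film = 1/(h·4πr_o²) = 1/(12.5×4π×0.452²) = 0.03116 K/W
R_total = 7.87 K/W
Q = ΔT/R_total = 193/7.87

Q ≈ 24.5 W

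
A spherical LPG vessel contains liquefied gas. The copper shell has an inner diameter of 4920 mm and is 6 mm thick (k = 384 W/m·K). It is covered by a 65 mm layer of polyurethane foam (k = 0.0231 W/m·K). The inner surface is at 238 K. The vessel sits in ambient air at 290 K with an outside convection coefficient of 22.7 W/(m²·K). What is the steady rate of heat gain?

Q ≈ 1430 W

Each spherical layer contributes R = (1/r_i − 1/r_o)/(4πk):
R_copper shell = (1/2.46 − 1/2.466)/(4π×384) = 2.05×10^-7 K/W
R_polyurethane foam = (1/2.466 − 1/2.531)/(4π×0.0231) = 0.03588 K/W
R_outer film = 1/(h·4πr_o²) = 1/(22.7×4π×2.531²) = 5.472×10^-4 K/W
R_total = 0.03642 K/W
Q = ΔT/R_total = 52/0.03642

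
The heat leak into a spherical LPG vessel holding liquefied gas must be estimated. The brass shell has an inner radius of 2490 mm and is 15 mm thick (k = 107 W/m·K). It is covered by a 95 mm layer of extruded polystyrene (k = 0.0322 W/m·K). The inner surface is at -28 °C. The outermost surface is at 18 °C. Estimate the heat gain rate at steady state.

Q ≈ 1280 W

Radial (spherical) resistances in series:
R_brass shell = (1/2.49 − 1/2.505)/(4π×107) = 1.789×10^-6 K/W
R_extruded polystyrene = (1/2.505 − 1/2.6)/(4π×0.0322) = 0.03605 K/W
R_total = 0.03605 K/W
Q = ΔT/R_total = 46/0.03605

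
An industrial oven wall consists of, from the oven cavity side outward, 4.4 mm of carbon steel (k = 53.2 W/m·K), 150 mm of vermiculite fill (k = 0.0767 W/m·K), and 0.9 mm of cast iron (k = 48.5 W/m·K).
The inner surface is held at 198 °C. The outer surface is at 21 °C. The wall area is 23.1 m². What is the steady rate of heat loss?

Using the resistance-network approach (series):
R_carbon steel = L/(kA) = 0.0044/(53.2×23.1) = 3.58×10^-6 K/W
R_vermiculite fill = L/(kA) = 0.15/(0.0767×23.1) = 0.08466 K/W
R_cast iron = L/(kA) = 0.0009/(48.5×23.1) = 8.033×10^-7 K/W
R_total = 0.08467 K/W
Q = ΔT / R_total = 177 / 0.08467

Q ≈ 2090 W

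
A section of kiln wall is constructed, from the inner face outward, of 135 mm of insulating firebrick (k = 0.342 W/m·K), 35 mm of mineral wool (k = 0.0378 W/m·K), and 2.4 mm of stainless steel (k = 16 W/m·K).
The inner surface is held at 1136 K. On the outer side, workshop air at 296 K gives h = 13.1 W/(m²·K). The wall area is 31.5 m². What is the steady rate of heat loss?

Q ≈ 18900 W

Treating each layer as a thermal resistance in series:
R_insulating firebrick = L/(kA) = 0.135/(0.342×31.5) = 0.01253 K/W
R_mineral wool = L/(kA) = 0.035/(0.0378×31.5) = 0.02939 K/W
R_stainless steel = L/(kA) = 0.0024/(16×31.5) = 4.762×10^-6 K/W
R_outer film = 1/(h_o·A) = 1/(13.1×31.5) = 0.002423 K/W
R_total = 0.04435 K/W
Q = ΔT / R_total = 840 / 0.04435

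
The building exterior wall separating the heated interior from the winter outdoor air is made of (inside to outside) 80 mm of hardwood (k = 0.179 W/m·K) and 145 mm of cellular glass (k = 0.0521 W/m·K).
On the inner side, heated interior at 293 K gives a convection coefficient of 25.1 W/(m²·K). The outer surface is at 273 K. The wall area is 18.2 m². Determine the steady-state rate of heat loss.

Using the resistance-network approach (series):
R_inner film = 1/(h_i·A) = 1/(25.1×18.2) = 0.002189 K/W
R_hardwood = L/(kA) = 0.08/(0.179×18.2) = 0.02456 K/W
R_cellular glass = L/(kA) = 0.145/(0.0521×18.2) = 0.1529 K/W
R_total = 0.1797 K/W
Q = ΔT / R_total = 20 / 0.1797

Q ≈ 111 W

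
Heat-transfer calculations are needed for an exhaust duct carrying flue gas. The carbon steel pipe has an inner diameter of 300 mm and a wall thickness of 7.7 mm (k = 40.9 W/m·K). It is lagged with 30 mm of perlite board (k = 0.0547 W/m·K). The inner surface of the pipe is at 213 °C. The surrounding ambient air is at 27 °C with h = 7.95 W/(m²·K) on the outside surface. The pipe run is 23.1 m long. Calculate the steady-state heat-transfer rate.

Q ≈ 7000 W

Cylindrical conduction, so R = ln(r₂/r₁)/(2πkL) per layer, in series:
R_carbon steel pipe wall = ln(157.7/150)/(2π×40.9×23.1) = 8.433×10^-6 K/W
R_perlite board = ln(187.7/157.7)/(2π×0.0547×23.1) = 0.02194 K/W
R_outer film = 1/(h_o·2πr_oL) = 1/(7.95×2π×0.1877×23.1) = 0.004617 K/W
R_total = 0.02656 K/W
Q = ΔT/R_total = 186/0.02656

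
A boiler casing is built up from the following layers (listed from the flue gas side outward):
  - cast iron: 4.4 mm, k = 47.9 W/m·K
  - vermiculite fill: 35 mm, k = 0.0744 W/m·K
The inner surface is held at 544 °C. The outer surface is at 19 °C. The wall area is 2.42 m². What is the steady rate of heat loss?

Thermal resistances in series:
R_cast iron = L/(kA) = 0.0044/(47.9×2.42) = 3.796×10^-5 K/W
R_vermiculite fill = L/(kA) = 0.035/(0.0744×2.42) = 0.1944 K/W
R_total = 0.1944 K/W
Q = ΔT / R_total = 525 / 0.1944

Q ≈ 2700 W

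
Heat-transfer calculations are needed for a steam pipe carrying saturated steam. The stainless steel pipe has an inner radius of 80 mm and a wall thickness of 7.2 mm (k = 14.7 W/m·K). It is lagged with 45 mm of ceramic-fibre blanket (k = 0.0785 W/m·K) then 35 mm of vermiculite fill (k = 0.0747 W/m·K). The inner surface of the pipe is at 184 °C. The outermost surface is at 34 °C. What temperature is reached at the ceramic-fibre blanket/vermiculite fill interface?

For a radial system each layer contributes R = ln(r_out/r_in)/(2πkL); films add R = 1/(hA).
R_stainless steel pipe wall = ln(87.2/80)/(2π×14.7×1) = 9.33×10^-4 K/W
R_ceramic-fibre blanket = ln(132.2/87.2)/(2π×0.0785×1) = 0.8436 K/W
R_vermiculite fill = ln(167.2/132.2)/(2π×0.0747×1) = 0.5004 K/W
R_total = 1.345 K/W
Q = ΔT/R_total = 150/1.345
Q = 112 W/m
T_interface = T_inner − Q·ΣR(inner→interface) = 184 − 112×0.8446

T ≈ 89.8 °C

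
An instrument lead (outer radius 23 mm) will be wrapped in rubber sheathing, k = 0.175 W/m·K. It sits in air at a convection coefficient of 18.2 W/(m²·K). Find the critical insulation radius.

r_cr ≈ 9.62 mm

For a cylinder r_cr = k/h = 0.175/18.2
r_cr = 9.62 mm; since the bare radius (23 mm) is above r_cr, any added insulation will reduce heat loss.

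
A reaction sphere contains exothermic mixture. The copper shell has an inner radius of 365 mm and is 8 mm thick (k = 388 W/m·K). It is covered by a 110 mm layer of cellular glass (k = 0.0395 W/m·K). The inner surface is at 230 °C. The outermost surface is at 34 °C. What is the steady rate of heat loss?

Q ≈ 159 W

Spherical conduction: R = (1/r_in − 1/r_out)/(4πk) per layer; series-sum.
R_copper shell = (1/0.365 − 1/0.373)/(4π×388) = 1.205×10^-5 K/W
R_cellular glass = (1/0.373 − 1/0.483)/(4π×0.0395) = 1.23 K/W
R_total = 1.23 K/W
Q = ΔT/R_total = 196/1.23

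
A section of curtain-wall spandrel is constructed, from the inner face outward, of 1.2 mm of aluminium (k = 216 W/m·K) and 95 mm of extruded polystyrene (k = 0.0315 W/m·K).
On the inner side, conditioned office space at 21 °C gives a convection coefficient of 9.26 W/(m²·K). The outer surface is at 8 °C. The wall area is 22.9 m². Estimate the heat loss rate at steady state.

Treating each layer as a thermal resistance in series:
R_inner film = 1/(h_i·A) = 1/(9.26×22.9) = 0.004716 K/W
R_aluminium = L/(kA) = 0.0012/(216×22.9) = 2.426×10^-7 K/W
R_extruded polystyrene = L/(kA) = 0.095/(0.0315×22.9) = 0.1317 K/W
R_total = 0.1364 K/W
Q = ΔT / R_total = 13 / 0.1364

Q ≈ 95.3 W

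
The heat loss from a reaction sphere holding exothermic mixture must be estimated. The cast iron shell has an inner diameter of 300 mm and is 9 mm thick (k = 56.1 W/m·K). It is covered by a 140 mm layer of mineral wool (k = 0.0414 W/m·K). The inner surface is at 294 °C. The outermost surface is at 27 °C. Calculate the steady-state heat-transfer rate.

For a spherical shell R = (1/r₁ − 1/r₂)/(4πk); film R = 1/(h·4πr²). In series:
R_cast iron shell = (1/0.15 − 1/0.159)/(4π×56.1) = 5.353×10^-4 K/W
R_mineral wool = (1/0.159 − 1/0.299)/(4π×0.0414) = 5.66 K/W
R_total = 5.661 K/W
Q = ΔT/R_total = 267/5.661

Q ≈ 47.2 W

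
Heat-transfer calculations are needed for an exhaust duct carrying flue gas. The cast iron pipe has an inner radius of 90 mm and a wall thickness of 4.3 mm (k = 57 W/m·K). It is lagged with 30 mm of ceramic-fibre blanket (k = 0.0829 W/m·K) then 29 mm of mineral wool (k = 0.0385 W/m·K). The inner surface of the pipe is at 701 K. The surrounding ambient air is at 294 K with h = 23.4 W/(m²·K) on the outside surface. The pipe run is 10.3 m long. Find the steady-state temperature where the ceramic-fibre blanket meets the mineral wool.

For a radial system each layer contributes R = ln(r_out/r_in)/(2πkL); films add R = 1/(hA).
R_cast iron pipe wall = ln(94.3/90)/(2π×57×10.3) = 1.265×10^-5 K/W
R_ceramic-fibre blanket = ln(124.3/94.3)/(2π×0.0829×10.3) = 0.05148 K/W
R_mineral wool = ln(153.3/124.3)/(2π×0.0385×10.3) = 0.08416 K/W
R_outer film = 1/(h_o·2πr_oL) = 1/(23.4×2π×0.1533×10.3) = 0.004307 K/W
R_total = 0.14 K/W
Q = ΔT/R_total = 407/0.14
Q = 2910 W
T_interface = T_inner − Q·ΣR(inner→interface) = 701 − 2910×0.0515

T ≈ 551 K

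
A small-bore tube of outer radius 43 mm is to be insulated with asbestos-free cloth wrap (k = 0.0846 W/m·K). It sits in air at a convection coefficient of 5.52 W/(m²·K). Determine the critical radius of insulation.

For a cylinder r_cr = k/h = 0.0846/5.52
r_cr = 15.3 mm; since the bare radius (43 mm) is above r_cr, any added insulation will reduce heat loss.

r_cr ≈ 15.3 mm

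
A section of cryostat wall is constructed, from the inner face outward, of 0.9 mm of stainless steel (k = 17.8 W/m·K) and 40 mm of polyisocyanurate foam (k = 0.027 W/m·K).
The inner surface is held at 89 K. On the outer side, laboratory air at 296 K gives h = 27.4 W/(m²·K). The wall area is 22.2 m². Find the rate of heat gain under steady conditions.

Treating each layer as a thermal resistance in series:
R_stainless steel = L/(kA) = 0.0009/(17.8×22.2) = 2.278×10^-6 K/W
R_polyisocyanurate foam = L/(kA) = 0.04/(0.027×22.2) = 0.06673 K/W
R_outer film = 1/(h_o·A) = 1/(27.4×22.2) = 0.001644 K/W
R_total = 0.06838 K/W
Q = ΔT / R_total = 207 / 0.06838

Q ≈ 3030 W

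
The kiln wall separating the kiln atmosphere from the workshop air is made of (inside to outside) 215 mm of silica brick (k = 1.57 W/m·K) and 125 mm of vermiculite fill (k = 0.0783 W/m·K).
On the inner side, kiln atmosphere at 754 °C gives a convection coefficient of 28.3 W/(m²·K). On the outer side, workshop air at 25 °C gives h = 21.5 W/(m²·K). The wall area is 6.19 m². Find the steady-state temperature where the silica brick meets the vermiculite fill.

Treating each layer as a thermal resistance in series:
R_inner film = 1/(h_i·A) = 1/(28.3×6.19) = 0.005709 K/W
R_silica brick = L/(kA) = 0.215/(1.57×6.19) = 0.02212 K/W
R_vermiculite fill = L/(kA) = 0.125/(0.0783×6.19) = 0.2579 K/W
R_outer film = 1/(h_o·A) = 1/(21.5×6.19) = 0.007514 K/W
R_total = 0.2932 K/W;  Q = ΔT/R_total = 729/0.2932 = 2486 W
T_interface = T_inner − Q·ΣR(inner→interface) = 754 − 2490×0.02783

T ≈ 685 °C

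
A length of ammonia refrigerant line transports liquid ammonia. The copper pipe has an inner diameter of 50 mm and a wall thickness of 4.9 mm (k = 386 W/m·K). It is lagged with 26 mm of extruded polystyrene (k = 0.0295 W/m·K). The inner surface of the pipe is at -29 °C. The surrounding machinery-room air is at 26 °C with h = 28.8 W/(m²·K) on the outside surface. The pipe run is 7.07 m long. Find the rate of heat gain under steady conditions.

For a radial system each layer contributes R = ln(r_out/r_in)/(2πkL); films add R = 1/(hA).
R_copper pipe wall = ln(29.9/25)/(2π×386×7.07) = 1.044×10^-5 K/W
R_extruded polystyrene = ln(55.9/29.9)/(2π×0.0295×7.07) = 0.4775 K/W
R_outer film = 1/(h_o·2πr_oL) = 1/(28.8×2π×0.0559×7.07) = 0.01398 K/W
R_total = 0.4915 K/W
Q = ΔT/R_total = 55/0.4915

Q ≈ 112 W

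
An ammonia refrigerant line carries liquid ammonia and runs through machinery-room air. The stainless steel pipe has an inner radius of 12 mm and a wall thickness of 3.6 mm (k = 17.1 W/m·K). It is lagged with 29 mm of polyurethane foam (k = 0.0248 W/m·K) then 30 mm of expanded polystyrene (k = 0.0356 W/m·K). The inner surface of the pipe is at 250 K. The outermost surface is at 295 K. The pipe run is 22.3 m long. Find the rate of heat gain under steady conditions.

Q ≈ 111 W

Per-layer cylindrical resistances, series-summed:
R_stainless steel pipe wall = ln(15.6/12)/(2π×17.1×22.3) = 1.095×10^-4 K/W
R_polyurethane foam = ln(44.6/15.6)/(2π×0.0248×22.3) = 0.3023 K/W
R_expanded polystyrene = ln(74.6/44.6)/(2π×0.0356×22.3) = 0.1031 K/W
R_total = 0.4055 K/W
Q = ΔT/R_total = 45/0.4055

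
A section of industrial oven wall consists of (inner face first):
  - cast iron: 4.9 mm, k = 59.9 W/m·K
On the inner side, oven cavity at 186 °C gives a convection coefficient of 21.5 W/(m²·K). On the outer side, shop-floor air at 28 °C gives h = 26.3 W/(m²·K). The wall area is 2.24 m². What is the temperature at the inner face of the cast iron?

T ≈ 99.2 °C

Using the resistance-network approach (series):
R_inner film = 1/(h_i·A) = 1/(21.5×2.24) = 0.02076 K/W
R_cast iron = L/(kA) = 0.0049/(59.9×2.24) = 3.652×10^-5 K/W
R_outer film = 1/(h_o·A) = 1/(26.3×2.24) = 0.01697 K/W
R_total = 0.03778 K/W;  Q = ΔT/R_total = 158/0.03778 = 4183 W
T_interface = T_inner − Q·ΣR(inner→interface) = 186 − 4180×0.02076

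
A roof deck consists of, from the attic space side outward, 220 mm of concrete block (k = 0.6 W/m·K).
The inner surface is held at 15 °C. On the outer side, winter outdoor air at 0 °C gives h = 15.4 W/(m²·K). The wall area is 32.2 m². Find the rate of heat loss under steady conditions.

Q ≈ 1120 W

Treating each layer as a thermal resistance in series:
R_concrete block = L/(kA) = 0.22/(0.6×32.2) = 0.01139 K/W
R_outer film = 1/(h_o·A) = 1/(15.4×32.2) = 0.002017 K/W
R_total = 0.0134 K/W
Q = ΔT / R_total = 15 / 0.0134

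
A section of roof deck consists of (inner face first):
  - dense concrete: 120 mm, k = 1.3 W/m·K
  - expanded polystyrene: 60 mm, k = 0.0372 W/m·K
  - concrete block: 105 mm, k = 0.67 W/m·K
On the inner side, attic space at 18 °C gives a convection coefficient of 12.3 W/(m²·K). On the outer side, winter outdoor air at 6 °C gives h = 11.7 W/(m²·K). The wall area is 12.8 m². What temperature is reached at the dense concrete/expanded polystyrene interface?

T ≈ 17 °C

Model the wall as resistances in series:
R_inner film = 1/(h_i·A) = 1/(12.3×12.8) = 0.006352 K/W
R_dense concrete = L/(kA) = 0.12/(1.3×12.8) = 0.007212 K/W
R_expanded polystyrene = L/(kA) = 0.06/(0.0372×12.8) = 0.126 K/W
R_concrete block = L/(kA) = 0.105/(0.67×12.8) = 0.01224 K/W
R_outer film = 1/(h_o·A) = 1/(11.7×12.8) = 0.006677 K/W
R_total = 0.1585 K/W;  Q = ΔT/R_total = 12/0.1585 = 75.71 W
T_interface = T_inner − Q·ΣR(inner→interface) = 18 − 75.7×0.01356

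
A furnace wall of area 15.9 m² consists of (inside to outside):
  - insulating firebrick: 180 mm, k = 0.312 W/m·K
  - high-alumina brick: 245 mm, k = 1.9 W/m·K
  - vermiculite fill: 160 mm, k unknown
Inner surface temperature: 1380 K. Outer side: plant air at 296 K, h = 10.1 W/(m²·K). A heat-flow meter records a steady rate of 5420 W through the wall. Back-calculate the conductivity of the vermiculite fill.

Series thermal resistances:
R_insulating firebrick = L/(kA) = 0.18/(0.312×15.9) = 0.03628 K/W
R_high-alumina brick = L/(kA) = 0.245/(1.9×15.9) = 0.00811 K/W
R_outer film = 1/(h_o·A) = 1/(10.1×15.9) = 0.006227 K/W
Sum of known resistances R_other = 0.05062 K/W
Total R = ΔT/Q = 1084/5420 = 0.2 K/W
R_vermiculite fill = R_total − R_other = 0.1494 K/W
k = L/(R·A) = 0.16/(0.1494×15.9)

k ≈ 0.0674 W/(m·K)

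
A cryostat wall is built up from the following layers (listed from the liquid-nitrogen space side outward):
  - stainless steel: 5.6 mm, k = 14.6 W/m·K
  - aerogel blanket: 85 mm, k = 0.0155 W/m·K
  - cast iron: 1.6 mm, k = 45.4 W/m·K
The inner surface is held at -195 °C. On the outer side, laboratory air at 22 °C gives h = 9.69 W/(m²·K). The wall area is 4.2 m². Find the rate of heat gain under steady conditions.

Q ≈ 163 W

Thermal resistances in series:
R_stainless steel = L/(kA) = 0.0056/(14.6×4.2) = 9.132×10^-5 K/W
R_aerogel blanket = L/(kA) = 0.085/(0.0155×4.2) = 1.306 K/W
R_cast iron = L/(kA) = 0.0016/(45.4×4.2) = 8.391×10^-6 K/W
R_outer film = 1/(h_o·A) = 1/(9.69×4.2) = 0.02457 K/W
R_total = 1.33 K/W
Q = ΔT / R_total = 217 / 1.33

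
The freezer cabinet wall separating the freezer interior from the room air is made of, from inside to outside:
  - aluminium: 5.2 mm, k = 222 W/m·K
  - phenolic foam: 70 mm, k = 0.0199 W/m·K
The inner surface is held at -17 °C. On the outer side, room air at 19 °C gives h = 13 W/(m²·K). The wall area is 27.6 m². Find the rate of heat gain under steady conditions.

Q ≈ 276 W

Model the wall as resistances in series:
R_aluminium = L/(kA) = 0.0052/(222×27.6) = 8.487×10^-7 K/W
R_phenolic foam = L/(kA) = 0.07/(0.0199×27.6) = 0.1274 K/W
R_outer film = 1/(h_o·A) = 1/(13×27.6) = 0.002787 K/W
R_total = 0.1302 K/W
Q = ΔT / R_total = 36 / 0.1302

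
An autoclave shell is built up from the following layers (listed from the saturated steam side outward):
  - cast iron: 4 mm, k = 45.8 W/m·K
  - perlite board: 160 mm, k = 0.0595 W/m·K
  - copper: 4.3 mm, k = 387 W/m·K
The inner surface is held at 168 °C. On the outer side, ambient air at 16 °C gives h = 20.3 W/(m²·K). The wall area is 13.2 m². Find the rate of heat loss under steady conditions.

Model the wall as resistances in series:
R_cast iron = L/(kA) = 0.004/(45.8×13.2) = 6.616×10^-6 K/W
R_perlite board = L/(kA) = 0.16/(0.0595×13.2) = 0.2037 K/W
R_copper = L/(kA) = 0.0043/(387×13.2) = 8.418×10^-7 K/W
R_outer film = 1/(h_o·A) = 1/(20.3×13.2) = 0.003732 K/W
R_total = 0.2075 K/W
Q = ΔT / R_total = 152 / 0.2075

Q ≈ 733 W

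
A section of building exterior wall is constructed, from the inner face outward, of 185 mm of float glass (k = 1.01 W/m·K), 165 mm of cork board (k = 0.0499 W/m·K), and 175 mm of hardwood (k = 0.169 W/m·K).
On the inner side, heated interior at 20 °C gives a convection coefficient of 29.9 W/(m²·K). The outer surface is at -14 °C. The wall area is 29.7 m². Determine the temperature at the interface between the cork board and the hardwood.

Treating each layer as a thermal resistance in series:
R_inner film = 1/(h_i·A) = 1/(29.9×29.7) = 0.001126 K/W
R_float glass = L/(kA) = 0.185/(1.01×29.7) = 0.006167 K/W
R_cork board = L/(kA) = 0.165/(0.0499×29.7) = 0.1113 K/W
R_hardwood = L/(kA) = 0.175/(0.169×29.7) = 0.03487 K/W
R_total = 0.1535 K/W;  Q = ΔT/R_total = 34/0.1535 = 221.5 W
T_interface = T_inner − Q·ΣR(inner→interface) = 20 − 222×0.1186

T ≈ -6.28 °C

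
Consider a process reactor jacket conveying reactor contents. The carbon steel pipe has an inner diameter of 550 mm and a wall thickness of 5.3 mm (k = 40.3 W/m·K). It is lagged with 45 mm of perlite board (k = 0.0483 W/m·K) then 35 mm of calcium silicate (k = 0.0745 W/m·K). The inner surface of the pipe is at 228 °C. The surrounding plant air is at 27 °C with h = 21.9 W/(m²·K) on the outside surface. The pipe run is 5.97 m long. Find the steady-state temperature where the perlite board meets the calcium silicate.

Per-layer cylindrical resistances, series-summed:
R_carbon steel pipe wall = ln(280.3/275)/(2π×40.3×5.97) = 1.263×10^-5 K/W
R_perlite board = ln(325.3/280.3)/(2π×0.0483×5.97) = 0.08218 K/W
R_calcium silicate = ln(360.3/325.3)/(2π×0.0745×5.97) = 0.03657 K/W
R_outer film = 1/(h_o·2πr_oL) = 1/(21.9×2π×0.3603×5.97) = 0.003379 K/W
R_total = 0.1221 K/W
Q = ΔT/R_total = 201/0.1221
Q = 1650 W
T_interface = T_inner − Q·ΣR(inner→interface) = 228 − 1650×0.08219

T ≈ 92.7 °C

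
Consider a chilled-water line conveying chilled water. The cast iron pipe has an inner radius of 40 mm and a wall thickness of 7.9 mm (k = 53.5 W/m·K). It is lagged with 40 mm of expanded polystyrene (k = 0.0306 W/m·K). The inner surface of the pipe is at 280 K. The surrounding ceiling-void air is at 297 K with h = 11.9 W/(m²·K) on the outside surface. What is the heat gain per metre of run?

Radial resistances (cylindrical: R_cond = ln(r_o/r_i)/(2πkL), R_conv = 1/(h·2πrL)):
R_cast iron pipe wall = ln(47.9/40)/(2π×53.5×1) = 5.362×10^-4 K/W
R_expanded polystyrene = ln(87.9/47.9)/(2π×0.0306×1) = 3.158 K/W
R_outer film = 1/(h_o·2πr_oL) = 1/(11.9×2π×0.0879×1) = 0.1522 K/W
R_total = 3.31 K/W
Q = ΔT/R_total = 17/3.31

q′ ≈ 5.14 W/m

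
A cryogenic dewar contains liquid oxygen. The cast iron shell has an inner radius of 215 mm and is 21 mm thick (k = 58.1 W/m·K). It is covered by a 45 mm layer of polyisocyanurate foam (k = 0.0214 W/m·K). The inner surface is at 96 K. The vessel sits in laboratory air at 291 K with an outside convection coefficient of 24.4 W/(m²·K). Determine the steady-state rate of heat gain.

Radial (spherical) resistances in series:
R_cast iron shell = (1/0.215 − 1/0.236)/(4π×58.1) = 5.669×10^-4 K/W
R_polyisocyanurate foam = (1/0.236 − 1/0.281)/(4π×0.0214) = 2.523 K/W
R_outer film = 1/(h·4πr_o²) = 1/(24.4×4π×0.281²) = 0.0413 K/W
R_total = 2.565 K/W
Q = ΔT/R_total = 195/2.565

Q ≈ 76 W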